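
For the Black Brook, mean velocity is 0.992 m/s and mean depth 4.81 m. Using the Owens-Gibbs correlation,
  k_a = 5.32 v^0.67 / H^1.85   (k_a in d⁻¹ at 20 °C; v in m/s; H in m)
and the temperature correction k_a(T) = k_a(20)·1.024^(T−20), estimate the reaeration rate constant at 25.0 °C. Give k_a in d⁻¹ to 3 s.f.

k_a(20) = 5.32 × 0.992^0.67 / 4.81^1.85 = 5.32 × 0.9946 / 18.28 = 0.2895 d⁻¹.
k_a(25.0) = 0.2895 × 1.024^(25.0−20) = 0.2895 × 1.126 = 0.3259 d⁻¹.

k_a ≈ 0.326 d⁻¹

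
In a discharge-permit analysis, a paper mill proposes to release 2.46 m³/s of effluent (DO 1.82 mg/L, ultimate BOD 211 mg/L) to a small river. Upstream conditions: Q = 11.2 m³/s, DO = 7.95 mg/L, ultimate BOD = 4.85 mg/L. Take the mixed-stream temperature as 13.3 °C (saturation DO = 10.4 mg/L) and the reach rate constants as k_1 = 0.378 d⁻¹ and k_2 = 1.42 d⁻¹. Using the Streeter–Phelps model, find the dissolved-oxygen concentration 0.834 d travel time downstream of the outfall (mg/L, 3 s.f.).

Mixed DO = (11.2×7.95 + 2.46×1.82)/(11.2+2.46) = 93.52/13.66 = 6.846 mg/L.
Mixed L₀ = (11.2×4.85 + 2.46×211)/(13.66) = 573.4/13.66 = 41.98 mg/L.
Initial deficit D₀ = C_s − DO₀ = 10.4 − 6.846 = 3.554 mg/L.
D(0.834) = [0.378×41.98/(1.42−0.378)](e^(−0.378×0.834) − e^(−1.42×0.834)) + 3.554 e^(−1.42×0.834)
= 15.23 × (0.7296 − 0.3060) + 3.554 × 0.3060 = 7.538 mg/L.
DO = 10.4 − 7.538 = 2.862 mg/L.

DO ≈ 2.86 mg/L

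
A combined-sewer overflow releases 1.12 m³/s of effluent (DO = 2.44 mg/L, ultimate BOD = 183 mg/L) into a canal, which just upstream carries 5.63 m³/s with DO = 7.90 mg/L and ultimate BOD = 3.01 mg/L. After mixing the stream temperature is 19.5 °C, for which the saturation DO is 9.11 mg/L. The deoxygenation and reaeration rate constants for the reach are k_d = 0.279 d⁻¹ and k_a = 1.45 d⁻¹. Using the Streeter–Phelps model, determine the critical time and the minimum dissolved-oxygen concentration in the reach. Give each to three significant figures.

t_c ≈ 1.14 d; minimum DO ≈ 4.51 mg/L

Mixed DO = (5.63×7.90 + 1.12×2.44)/(5.63+1.12) = 47.21/6.750 = 6.994 mg/L.
Mixed L₀ = (5.63×3.01 + 1.12×183)/(6.750) = 221.9/6.750 = 32.88 mg/L.
Initial deficit D₀ = C_s − DO₀ = 9.11 − 6.994 = 2.116 mg/L.
t_c = (1/1.171) ln[(1.45/0.279)(1 − 2.116×1.171/(0.279×32.88))] = 0.8540 × ln(3.793) = 1.139 d.
D_c = (0.279/1.45) × 32.88 × e^(−0.279×1.139) = 0.1924 × 32.88 × 0.7279 = 4.604 mg/L.
Minimum DO = 9.11 − 4.604 = 4.506 mg/L.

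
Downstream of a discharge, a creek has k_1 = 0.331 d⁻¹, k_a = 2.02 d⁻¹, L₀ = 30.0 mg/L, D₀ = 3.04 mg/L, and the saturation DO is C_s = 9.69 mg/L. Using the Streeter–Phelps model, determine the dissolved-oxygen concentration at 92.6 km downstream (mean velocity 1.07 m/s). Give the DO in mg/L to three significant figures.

DO ≈ 5.85 mg/L

Travel time t = x/v = 92.6 km / (1.07 m/s) = 92600 m / 1.07 m/s = 86540 s = 1.002 d.
k_1 L₀/(k_a−k_1) = 0.331×30.0/(2.02−0.331) = 9.930/1.689 = 5.879 mg/L.
e^(−k_1 t) = e^(−0.331×1.002) = 0.7178; e^(−k_a t) = e^(−2.02×1.002) = 0.1322.
D = 5.879 × (0.7178 − 0.1322) + 3.04 × 0.1322 = 3.443 + 0.4019 = 3.845 mg/L.
DO = C_s − D = 9.69 − 3.845 = 5.845 mg/L.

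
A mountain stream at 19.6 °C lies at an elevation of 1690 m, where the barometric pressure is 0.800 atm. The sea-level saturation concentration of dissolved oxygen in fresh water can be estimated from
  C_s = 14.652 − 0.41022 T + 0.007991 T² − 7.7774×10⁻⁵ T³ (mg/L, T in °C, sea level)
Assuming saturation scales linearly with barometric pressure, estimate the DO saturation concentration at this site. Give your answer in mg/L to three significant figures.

C_s ≈ 7.28 mg/L

At sea level: C_s = 14.652 − 0.41022×19.6 + 0.007991×19.6² − 7.7774×10⁻⁵×19.6³ = 9.096 mg/L.
Pressure correction: C_s' = 9.096 × 0.800 = 7.277 mg/L.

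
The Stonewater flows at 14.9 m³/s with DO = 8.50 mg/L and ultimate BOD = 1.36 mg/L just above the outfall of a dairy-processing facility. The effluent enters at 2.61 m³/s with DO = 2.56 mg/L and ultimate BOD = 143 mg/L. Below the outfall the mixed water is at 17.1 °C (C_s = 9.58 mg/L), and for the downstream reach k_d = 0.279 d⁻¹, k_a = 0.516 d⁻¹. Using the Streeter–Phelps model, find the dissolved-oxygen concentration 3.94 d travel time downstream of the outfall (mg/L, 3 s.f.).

Mixed DO = (14.9×8.50 + 2.61×2.56)/(14.9+2.61) = 133.3/17.51 = 7.615 mg/L.
Mixed L₀ = (14.9×1.36 + 2.61×143)/(17.51) = 393.5/17.51 = 22.47 mg/L.
Initial deficit D₀ = C_s − DO₀ = 9.58 − 7.615 = 1.965 mg/L.
D(3.94) = [0.279×22.47/(0.516−0.279)](e^(−0.279×3.94) − e^(−0.516×3.94)) + 1.965 e^(−0.516×3.94)
= 26.46 × (0.3331 − 0.1309) + 1.965 × 0.1309 = 5.606 mg/L.
DO = 9.58 − 5.606 = 3.974 mg/L.

DO ≈ 3.97 mg/L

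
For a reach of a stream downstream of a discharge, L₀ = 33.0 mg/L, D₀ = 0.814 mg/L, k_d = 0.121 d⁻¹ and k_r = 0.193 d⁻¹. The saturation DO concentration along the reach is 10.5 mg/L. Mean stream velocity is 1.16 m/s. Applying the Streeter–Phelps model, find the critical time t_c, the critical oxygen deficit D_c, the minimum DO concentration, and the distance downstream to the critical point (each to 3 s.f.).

t_c = [1/(k_r−k_d)] ln[(k_r/k_d)(1 − D₀(k_r−k_d)/(k_d L₀))]
= [1/(0.193−0.121)] ln[(0.193/0.121)(1 − 0.814×0.07200/(0.121×33.0))]
= (1/0.07200) ln[1.595 × 0.9853] = 13.89 × ln(1.572) = 13.89 × 0.4521 = 6.279 d.
L(t_c) = L₀ e^(−k_d t_c) = 33.0 × 0.4678 = 15.44 mg/L, and at the critical point k_r D_c = k_d L, so D_c = (0.121/0.193) × 15.44 = 9.678 mg/L.
Minimum DO = C_s − D_c = 10.5 − 9.678 = 0.8225 mg/L.
x_c = v t_c = 1.16 m/s × 6.279 d × 86400 s/d = 629300 m ≈ 629 km.

t_c ≈ 6.28 d; D_c ≈ 9.68 mg/L; min DO ≈ 0.822 mg/L; x_c ≈ 629 km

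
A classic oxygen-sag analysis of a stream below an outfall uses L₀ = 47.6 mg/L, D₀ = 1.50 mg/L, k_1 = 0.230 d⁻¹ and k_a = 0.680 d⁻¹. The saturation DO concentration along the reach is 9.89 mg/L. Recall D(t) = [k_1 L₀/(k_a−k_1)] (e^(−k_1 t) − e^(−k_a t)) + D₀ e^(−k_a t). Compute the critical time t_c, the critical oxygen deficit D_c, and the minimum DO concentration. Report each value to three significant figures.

With k_a/k_1 = 2.957 and 1 − D₀(k_a−k_1)/(k_1 L₀) = 0.9383,
t_c = ln(2.957 × 0.9383) / (0.680 − 0.230) = ln(2.774) / 0.4500 = 1.020/0.4500 = 2.268 d.
L(t_c) = L₀ e^(−k_1 t_c) = 47.6 × 0.5936 = 28.26 mg/L, and at the critical point k_a D_c = k_1 L, so D_c = (0.230/0.680) × 28.26 = 9.557 mg/L.
Minimum DO = C_s − D_c = 9.89 − 9.557 = 0.3328 mg/L.

t_c ≈ 2.27 d; D_c ≈ 9.56 mg/L; min DO ≈ 0.333 mg/L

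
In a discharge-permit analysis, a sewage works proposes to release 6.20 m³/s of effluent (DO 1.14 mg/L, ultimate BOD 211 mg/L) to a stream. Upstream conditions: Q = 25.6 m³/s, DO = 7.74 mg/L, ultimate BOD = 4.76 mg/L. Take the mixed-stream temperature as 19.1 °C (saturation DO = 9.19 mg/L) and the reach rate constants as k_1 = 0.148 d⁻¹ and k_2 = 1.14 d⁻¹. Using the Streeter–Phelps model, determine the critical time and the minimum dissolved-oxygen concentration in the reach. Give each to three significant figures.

t_c ≈ 1.53 d; minimum DO ≈ 4.53 mg/L

Mixed DO = (25.6×7.74 + 6.20×1.14)/(25.6+6.20) = 205.2/31.80 = 6.453 mg/L.
Mixed L₀ = (25.6×4.76 + 6.20×211)/(31.80) = 1430/31.80 = 44.97 mg/L.
Initial deficit D₀ = C_s − DO₀ = 9.19 − 6.453 = 2.737 mg/L.
t_c = (1/0.9920) ln[(1.14/0.148)(1 − 2.737×0.9920/(0.148×44.97))] = 1.008 × ln(4.561) = 1.530 d.
D_c = (0.148/1.14) × 44.97 × e^(−0.148×1.530) = 0.1298 × 44.97 × 0.7974 = 4.655 mg/L.
Minimum DO = 9.19 − 4.655 = 4.535 mg/L.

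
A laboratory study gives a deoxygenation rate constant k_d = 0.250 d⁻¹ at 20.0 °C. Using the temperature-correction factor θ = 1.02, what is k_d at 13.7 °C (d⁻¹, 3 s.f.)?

k_d(T₂) = k_d(T₁) · θ^(T₂−T₁) = 0.250 × 1.02^(13.7−20.0)
= 0.250 × 1.02^-6.30 = 0.250 × 0.8827 = 0.2207 d⁻¹.

k_d ≈ 0.221 d⁻¹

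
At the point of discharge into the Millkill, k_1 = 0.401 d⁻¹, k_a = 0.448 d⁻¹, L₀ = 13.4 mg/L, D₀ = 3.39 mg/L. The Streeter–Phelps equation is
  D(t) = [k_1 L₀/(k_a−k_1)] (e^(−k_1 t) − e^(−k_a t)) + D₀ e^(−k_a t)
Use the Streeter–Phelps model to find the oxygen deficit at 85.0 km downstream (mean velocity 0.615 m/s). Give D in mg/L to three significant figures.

D ≈ 6.02 mg/L

Travel time t = x/v = 85.0 km / (0.615 m/s) = 85000 m / 0.615 m/s = 138200 s = 1.600 d.
k_1 L₀/(k_a−k_1) = 0.401×13.4/(0.448−0.401) = 5.373/0.04700 = 114.3 mg/L.
e^(−k_1 t) = e^(−0.401×1.600) = 0.5265; e^(−k_a t) = e^(−0.448×1.600) = 0.4884.
D = 114.3 × (0.5265 − 0.4884) + 3.39 × 0.4884 = 4.360 + 1.656 = 6.015 mg/L.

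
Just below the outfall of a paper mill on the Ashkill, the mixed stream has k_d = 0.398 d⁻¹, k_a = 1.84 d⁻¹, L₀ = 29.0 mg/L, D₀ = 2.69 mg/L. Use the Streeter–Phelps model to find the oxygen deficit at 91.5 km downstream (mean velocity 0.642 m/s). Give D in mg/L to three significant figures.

D ≈ 3.90 mg/L

Travel time t = x/v = 91.5 km / (0.642 m/s) = 91500 m / 0.642 m/s = 142500 s = 1.650 d.
k_d L₀/(k_a−k_d) = 0.398×29.0/(1.84−0.398) = 11.54/1.442 = 8.004 mg/L.
e^(−k_d t) = e^(−0.398×1.650) = 0.5186; e^(−k_a t) = e^(−1.84×1.650) = 0.04806.
D = 8.004 × (0.5186 − 0.04806) + 2.69 × 0.04806 = 3.767 + 0.1293 = 3.896 mg/L.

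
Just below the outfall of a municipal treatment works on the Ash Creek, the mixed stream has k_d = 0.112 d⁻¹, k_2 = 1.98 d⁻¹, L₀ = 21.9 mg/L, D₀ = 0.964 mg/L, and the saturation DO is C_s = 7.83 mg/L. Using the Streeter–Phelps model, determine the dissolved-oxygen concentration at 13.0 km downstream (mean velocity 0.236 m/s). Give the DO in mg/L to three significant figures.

Travel time t = x/v = 13.0 km / (0.236 m/s) = 13000 m / 0.236 m/s = 55080 s = 0.6376 d.
k_d L₀/(k_2−k_d) = 0.112×21.9/(1.98−0.112) = 2.453/1.868 = 1.313 mg/L.
e^(−k_d t) = e^(−0.112×0.6376) = 0.9311; e^(−k_2 t) = e^(−1.98×0.6376) = 0.2830.
D = 1.313 × (0.9311 − 0.2830) + 0.964 × 0.2830 = 0.8510 + 0.2728 = 1.124 mg/L.
DO = C_s − D = 7.83 − 1.124 = 6.706 mg/L.

DO ≈ 6.71 mg/L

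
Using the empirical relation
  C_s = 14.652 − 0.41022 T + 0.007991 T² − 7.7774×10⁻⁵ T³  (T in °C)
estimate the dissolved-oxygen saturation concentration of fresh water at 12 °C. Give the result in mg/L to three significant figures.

C_s = 14.652 − 0.41022×12 + 0.007991×12² − 7.7774×10⁻⁵×12³ = 10.75 mg/L.

C_s ≈ 10.7 mg/L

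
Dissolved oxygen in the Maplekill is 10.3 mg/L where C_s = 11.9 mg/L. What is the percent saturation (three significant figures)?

% saturation = C/C_s × 100 = 10.3/11.9 × 100 = 86.6 %.

86.6 % saturation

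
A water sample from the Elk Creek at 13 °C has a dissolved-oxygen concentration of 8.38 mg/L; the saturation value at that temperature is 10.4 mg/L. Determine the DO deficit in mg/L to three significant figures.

D ≈ 2.02 mg/L

D = C_s − C = 10.4 − 8.38 = 2.02 mg/L.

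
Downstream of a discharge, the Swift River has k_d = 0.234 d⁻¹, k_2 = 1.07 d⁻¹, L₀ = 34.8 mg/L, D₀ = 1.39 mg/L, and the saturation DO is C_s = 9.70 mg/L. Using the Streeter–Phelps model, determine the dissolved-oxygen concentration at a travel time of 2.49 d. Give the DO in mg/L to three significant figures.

DO ≈ 4.84 mg/L

k_d L₀/(k_2−k_d) = 0.234×34.8/(1.07−0.234) = 8.143/0.8360 = 9.741 mg/L.
e^(−k_d t) = e^(−0.234×2.490) = 0.5584; e^(−k_2 t) = e^(−1.07×2.490) = 0.06965.
D = 9.741 × (0.5584 − 0.06965) + 1.39 × 0.06965 = 4.761 + 0.09681 = 4.858 mg/L.
DO = C_s − D = 9.70 − 4.858 = 4.842 mg/L.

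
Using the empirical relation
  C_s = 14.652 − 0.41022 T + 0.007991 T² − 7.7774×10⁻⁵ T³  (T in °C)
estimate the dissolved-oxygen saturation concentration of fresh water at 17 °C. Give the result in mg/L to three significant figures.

C_s ≈ 9.61 mg/L

C_s = 14.652 − 0.41022×17 + 0.007991×17² − 7.7774×10⁻⁵×17³ = 9.606 mg/L.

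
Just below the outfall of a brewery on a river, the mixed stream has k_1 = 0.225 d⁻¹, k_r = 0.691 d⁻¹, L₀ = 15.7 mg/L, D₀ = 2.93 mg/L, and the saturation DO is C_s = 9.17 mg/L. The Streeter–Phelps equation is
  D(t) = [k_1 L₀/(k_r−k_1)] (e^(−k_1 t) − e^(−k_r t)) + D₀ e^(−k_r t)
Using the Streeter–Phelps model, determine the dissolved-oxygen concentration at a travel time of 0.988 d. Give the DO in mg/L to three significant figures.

DO ≈ 5.45 mg/L

k_1 L₀/(k_r−k_1) = 0.225×15.7/(0.691−0.225) = 3.532/0.4660 = 7.580 mg/L.
e^(−k_1 t) = e^(−0.225×0.9880) = 0.8007; e^(−k_r t) = e^(−0.691×0.9880) = 0.5052.
D = 7.580 × (0.8007 − 0.5052) + 2.93 × 0.5052 = 2.239 + 1.480 = 3.720 mg/L.
DO = C_s − D = 9.17 − 3.720 = 5.450 mg/L.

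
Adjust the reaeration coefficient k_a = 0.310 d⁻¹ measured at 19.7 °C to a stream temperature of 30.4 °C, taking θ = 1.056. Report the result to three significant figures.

k_a(T₂) = k_a(T₁) · θ^(T₂−T₁) = 0.310 × 1.056^(30.4−19.7)
= 0.310 × 1.056^10.7 = 0.310 × 1.791 = 0.5553 d⁻¹.

k_a ≈ 0.555 d⁻¹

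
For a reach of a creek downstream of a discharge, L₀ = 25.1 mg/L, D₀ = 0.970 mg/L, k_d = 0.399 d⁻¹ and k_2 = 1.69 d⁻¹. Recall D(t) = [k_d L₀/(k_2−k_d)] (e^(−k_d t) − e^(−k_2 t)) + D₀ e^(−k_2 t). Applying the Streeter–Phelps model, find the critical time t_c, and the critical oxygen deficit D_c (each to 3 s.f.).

t_c ≈ 1.01 d; D_c ≈ 3.95 mg/L

At the critical point dD/dt = 0, so k_d L₀ e^(−k_d t) = k_2 D. Substituting D(t) from the Streeter–Phelps equation and solving for t gives
t_c = ln[(k_2/k_d)(1 − D₀(k_2−k_d)/(k_d L₀))] / (k_2−k_d).
Here k_2−k_d = 1.291 d⁻¹ and 1 − D₀(k_2−k_d)/(k_d L₀) = 1 − 0.970×1.291/(0.399×25.1) = 0.8750, so
t_c = ln(4.236 × 0.8750) / 1.291 = 1.310 / 1.291 = 1.015 d.
L(t_c) = L₀ e^(−k_d t_c) = 25.1 × 0.6671 = 16.74 mg/L, and at the critical point k_2 D_c = k_d L, so D_c = (0.399/1.69) × 16.74 = 3.953 mg/L.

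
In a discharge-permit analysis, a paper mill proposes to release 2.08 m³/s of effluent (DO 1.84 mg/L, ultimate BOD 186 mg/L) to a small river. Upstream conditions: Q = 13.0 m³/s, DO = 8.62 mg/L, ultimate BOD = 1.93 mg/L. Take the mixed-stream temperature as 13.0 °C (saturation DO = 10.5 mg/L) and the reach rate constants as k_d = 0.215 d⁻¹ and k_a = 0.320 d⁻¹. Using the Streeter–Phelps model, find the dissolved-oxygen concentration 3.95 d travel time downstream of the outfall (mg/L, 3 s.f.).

Mixed DO = (13.0×8.62 + 2.08×1.84)/(13.0+2.08) = 115.9/15.08 = 7.685 mg/L.
Mixed L₀ = (13.0×1.93 + 2.08×186)/(15.08) = 412.0/15.08 = 27.32 mg/L.
Initial deficit D₀ = C_s − DO₀ = 10.5 − 7.685 = 2.815 mg/L.
D(3.95) = [0.215×27.32/(0.320−0.215)](e^(−0.215×3.95) − e^(−0.320×3.95)) + 2.815 e^(−0.320×3.95)
= 55.94 × (0.4277 − 0.2825) + 2.815 × 0.2825 = 8.918 mg/L.
DO = 10.5 − 8.918 = 1.582 mg/L.

DO ≈ 1.58 mg/L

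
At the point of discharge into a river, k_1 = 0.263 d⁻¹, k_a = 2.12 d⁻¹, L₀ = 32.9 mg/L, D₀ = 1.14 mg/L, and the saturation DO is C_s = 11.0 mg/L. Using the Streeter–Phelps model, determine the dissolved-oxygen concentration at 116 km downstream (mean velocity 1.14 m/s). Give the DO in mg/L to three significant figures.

DO ≈ 7.87 mg/L

Travel time t = x/v = 116 km / (1.14 m/s) = 116000 m / 1.14 m/s = 101800 s = 1.178 d.
k_1 L₀/(k_a−k_1) = 0.263×32.9/(2.12−0.263) = 8.653/1.857 = 4.660 mg/L.
e^(−k_1 t) = e^(−0.263×1.178) = 0.7336; e^(−k_a t) = e^(−2.12×1.178) = 0.08235.
D = 4.660 × (0.7336 − 0.08235) + 1.14 × 0.08235 = 3.035 + 0.09388 = 3.129 mg/L.
DO = C_s − D = 11.0 − 3.129 = 7.871 mg/L.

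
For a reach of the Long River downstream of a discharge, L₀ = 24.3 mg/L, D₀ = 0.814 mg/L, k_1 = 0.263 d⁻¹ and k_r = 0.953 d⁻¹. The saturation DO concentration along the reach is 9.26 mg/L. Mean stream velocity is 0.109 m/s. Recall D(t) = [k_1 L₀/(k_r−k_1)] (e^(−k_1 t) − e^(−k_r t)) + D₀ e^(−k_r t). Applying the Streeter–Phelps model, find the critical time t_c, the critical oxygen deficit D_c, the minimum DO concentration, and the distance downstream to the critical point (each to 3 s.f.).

t_c = [1/(k_r−k_1)] ln[(k_r/k_1)(1 − D₀(k_r−k_1)/(k_1 L₀))]
= [1/(0.953−0.263)] ln[(0.953/0.263)(1 − 0.814×0.6900/(0.263×24.3))]
= (1/0.6900) ln[3.624 × 0.9121] = 1.449 × ln(3.305) = 1.449 × 1.195 = 1.733 d.
L(t_c) = L₀ e^(−k_1 t_c) = 24.3 × 0.6340 = 15.41 mg/L, and at the critical point k_r D_c = k_1 L, so D_c = (0.263/0.953) × 15.41 = 4.252 mg/L.
Minimum DO = C_s − D_c = 9.26 − 4.252 = 5.008 mg/L.
x_c = v t_c = 0.109 m/s × 1.733 d × 86400 s/d = 16320 m ≈ 16.3 km.

t_c ≈ 1.73 d; D_c ≈ 4.25 mg/L; min DO ≈ 5.01 mg/L; x_c ≈ 16.3 km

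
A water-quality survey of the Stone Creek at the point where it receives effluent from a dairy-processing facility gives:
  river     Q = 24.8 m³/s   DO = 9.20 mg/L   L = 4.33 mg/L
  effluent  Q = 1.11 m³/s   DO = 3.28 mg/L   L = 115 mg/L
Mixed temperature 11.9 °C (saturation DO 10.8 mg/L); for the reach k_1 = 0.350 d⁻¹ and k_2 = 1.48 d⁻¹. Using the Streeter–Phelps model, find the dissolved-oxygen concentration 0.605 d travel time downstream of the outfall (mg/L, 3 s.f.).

DO ≈ 8.92 mg/L

Mixed DO = (24.8×9.20 + 1.11×3.28)/(24.8+1.11) = 231.8/25.91 = 8.946 mg/L.
Mixed L₀ = (24.8×4.33 + 1.11×115)/(25.91) = 235.0/25.91 = 9.071 mg/L.
Initial deficit D₀ = C_s − DO₀ = 10.8 − 8.946 = 1.854 mg/L.
D(0.605) = [0.350×9.071/(1.48−0.350)](e^(−0.350×0.605) − e^(−1.48×0.605)) + 1.854 e^(−1.48×0.605)
= 2.810 × (0.8092 − 0.4084) + 1.854 × 0.4084 = 1.883 mg/L.
DO = 10.8 − 1.883 = 8.917 mg/L.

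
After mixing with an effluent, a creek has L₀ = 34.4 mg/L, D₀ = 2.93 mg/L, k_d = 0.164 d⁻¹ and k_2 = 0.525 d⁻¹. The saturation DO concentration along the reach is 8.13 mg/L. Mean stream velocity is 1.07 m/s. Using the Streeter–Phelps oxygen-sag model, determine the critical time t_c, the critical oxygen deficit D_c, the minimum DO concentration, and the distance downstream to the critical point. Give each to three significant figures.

With k_2/k_d = 3.201 and 1 − D₀(k_2−k_d)/(k_d L₀) = 0.8125,
t_c = ln(3.201 × 0.8125) / (0.525 − 0.164) = ln(2.601) / 0.3610 = 0.9559/0.3610 = 2.648 d.
L(t_c) = L₀ e^(−k_d t_c) = 34.4 × 0.6477 = 22.28 mg/L, and at the critical point k_2 D_c = k_d L, so D_c = (0.164/0.525) × 22.28 = 6.961 mg/L.
Minimum DO = C_s − D_c = 8.13 − 6.961 = 1.169 mg/L.
x_c = v t_c = 1.07 m/s × 2.648 d × 86400 s/d = 244800 m ≈ 245 km.

t_c ≈ 2.65 d; D_c ≈ 6.96 mg/L; min DO ≈ 1.17 mg/L; x_c ≈ 245 km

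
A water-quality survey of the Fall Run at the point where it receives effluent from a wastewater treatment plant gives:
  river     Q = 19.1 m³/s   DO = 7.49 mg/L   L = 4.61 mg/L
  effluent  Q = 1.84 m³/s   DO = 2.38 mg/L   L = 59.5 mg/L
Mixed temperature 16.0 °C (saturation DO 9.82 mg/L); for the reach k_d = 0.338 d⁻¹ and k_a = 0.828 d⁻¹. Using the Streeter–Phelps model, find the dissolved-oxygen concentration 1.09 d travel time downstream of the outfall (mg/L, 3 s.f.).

Mixed DO = (19.1×7.49 + 1.84×2.38)/(19.1+1.84) = 147.4/20.94 = 7.041 mg/L.
Mixed L₀ = (19.1×4.61 + 1.84×59.5)/(20.94) = 197.5/20.94 = 9.433 mg/L.
Initial deficit D₀ = C_s − DO₀ = 9.82 − 7.041 = 2.779 mg/L.
D(1.09) = [0.338×9.433/(0.828−0.338)](e^(−0.338×1.09) − e^(−0.828×1.09)) + 2.779 e^(−0.828×1.09)
= 6.507 × (0.6918 − 0.4055) + 2.779 × 0.4055 = 2.990 mg/L.
DO = 9.82 − 2.990 = 6.830 mg/L.

DO ≈ 6.83 mg/L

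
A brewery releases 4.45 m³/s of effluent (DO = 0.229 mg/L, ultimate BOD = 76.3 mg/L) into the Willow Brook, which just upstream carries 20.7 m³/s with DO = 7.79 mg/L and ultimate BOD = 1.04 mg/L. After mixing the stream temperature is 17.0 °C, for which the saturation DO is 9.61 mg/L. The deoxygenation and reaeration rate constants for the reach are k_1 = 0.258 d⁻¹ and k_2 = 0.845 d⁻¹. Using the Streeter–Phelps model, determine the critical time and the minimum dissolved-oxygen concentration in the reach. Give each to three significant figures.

t_c ≈ 0.839 d; minimum DO ≈ 6.08 mg/L

Mixed DO = (20.7×7.79 + 4.45×0.229)/(20.7+4.45) = 162.3/25.15 = 6.452 mg/L.
Mixed L₀ = (20.7×1.04 + 4.45×76.3)/(25.15) = 361.1/25.15 = 14.36 mg/L.
Initial deficit D₀ = C_s − DO₀ = 9.61 − 6.452 = 3.158 mg/L.
t_c = (1/0.5870) ln[(0.845/0.258)(1 − 3.158×0.5870/(0.258×14.36))] = 1.704 × ln(1.636) = 0.8387 d.
D_c = (0.258/0.845) × 14.36 × e^(−0.258×0.8387) = 0.3053 × 14.36 × 0.8054 = 3.530 mg/L.
Minimum DO = 9.61 − 3.530 = 6.080 mg/L.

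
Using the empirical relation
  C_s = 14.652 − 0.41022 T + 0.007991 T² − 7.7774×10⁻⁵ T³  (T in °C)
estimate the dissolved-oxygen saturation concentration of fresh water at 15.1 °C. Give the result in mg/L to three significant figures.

C_s = 14.652 − 0.41022×15.1 + 0.007991×15.1² − 7.7774×10⁻⁵×15.1³ = 10.01 mg/L.

C_s ≈ 10.0 mg/L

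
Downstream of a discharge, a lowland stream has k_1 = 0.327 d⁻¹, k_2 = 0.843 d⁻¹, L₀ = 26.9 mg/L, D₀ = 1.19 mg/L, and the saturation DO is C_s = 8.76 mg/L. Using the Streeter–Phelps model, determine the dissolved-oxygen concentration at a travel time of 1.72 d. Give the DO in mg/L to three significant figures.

DO ≈ 2.77 mg/L

k_1 L₀/(k_2−k_1) = 0.327×26.9/(0.843−0.327) = 8.796/0.5160 = 17.05 mg/L.
e^(−k_1 t) = e^(−0.327×1.720) = 0.5698; e^(−k_2 t) = e^(−0.843×1.720) = 0.2346.
D = 17.05 × (0.5698 − 0.2346) + 1.19 × 0.2346 = 5.715 + 0.2791 = 5.994 mg/L.
DO = C_s − D = 8.76 − 5.994 = 2.766 mg/L.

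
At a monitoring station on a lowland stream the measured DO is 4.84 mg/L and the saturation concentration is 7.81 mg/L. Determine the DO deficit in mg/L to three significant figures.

D = C_s − C = 7.81 − 4.84 = 2.97 mg/L.

D ≈ 2.97 mg/L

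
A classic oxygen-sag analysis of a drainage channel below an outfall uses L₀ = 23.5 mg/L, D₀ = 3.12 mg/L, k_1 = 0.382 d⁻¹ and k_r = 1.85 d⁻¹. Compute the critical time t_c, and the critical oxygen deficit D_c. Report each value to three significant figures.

At the critical point dD/dt = 0, so k_1 L₀ e^(−k_1 t) = k_r D. Substituting D(t) from the Streeter–Phelps equation and solving for t gives
t_c = ln[(k_r/k_1)(1 − D₀(k_r−k_1)/(k_1 L₀))] / (k_r−k_1).
Here k_r−k_1 = 1.468 d⁻¹ and 1 − D₀(k_r−k_1)/(k_1 L₀) = 1 − 3.12×1.468/(0.382×23.5) = 0.4898, so
t_c = ln(4.843 × 0.4898) / 1.468 = 0.8637 / 1.468 = 0.5884 d.
D_c = (k_1/k_r) L₀ e^(−k_1 t_c) = (0.382/1.85) × 23.5 × e^(−0.382×0.5884) = 0.2065 × 23.5 × 0.7987 = 3.876 mg/L.

t_c ≈ 0.588 d; D_c ≈ 3.88 mg/L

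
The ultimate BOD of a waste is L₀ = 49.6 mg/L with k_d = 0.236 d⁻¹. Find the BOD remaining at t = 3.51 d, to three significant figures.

L ≈ 21.7 mg/L

L_t = L₀ e^(−k_d t) = 49.6 × e^(−0.236×3.51) = 49.6 × 0.4368 = 21.66 mg/L.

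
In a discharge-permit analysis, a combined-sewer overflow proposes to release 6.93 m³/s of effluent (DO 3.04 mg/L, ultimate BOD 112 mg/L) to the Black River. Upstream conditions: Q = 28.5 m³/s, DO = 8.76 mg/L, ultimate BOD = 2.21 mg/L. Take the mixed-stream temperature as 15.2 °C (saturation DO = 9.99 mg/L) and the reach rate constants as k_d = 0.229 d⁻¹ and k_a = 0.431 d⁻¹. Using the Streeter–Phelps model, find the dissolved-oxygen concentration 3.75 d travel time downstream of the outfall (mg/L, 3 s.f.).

Mixed DO = (28.5×8.76 + 6.93×3.04)/(28.5+6.93) = 270.7/35.43 = 7.641 mg/L.
Mixed L₀ = (28.5×2.21 + 6.93×112)/(35.43) = 839.1/35.43 = 23.68 mg/L.
Initial deficit D₀ = C_s − DO₀ = 9.99 − 7.641 = 2.349 mg/L.
D(3.75) = [0.229×23.68/(0.431−0.229)](e^(−0.229×3.75) − e^(−0.431×3.75)) + 2.349 e^(−0.431×3.75)
= 26.85 × (0.4237 − 0.1986) + 2.349 × 0.1986 = 6.509 mg/L.
DO = 9.99 − 6.509 = 3.481 mg/L.

DO ≈ 3.48 mg/L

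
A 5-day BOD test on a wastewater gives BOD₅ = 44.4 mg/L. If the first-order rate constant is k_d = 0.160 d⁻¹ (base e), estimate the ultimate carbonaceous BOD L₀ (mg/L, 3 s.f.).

BOD₅ = L₀(1 − e^(−5k_d)) ⇒ L₀ = BOD₅ / (1 − e^(−5×0.160))
= 44.4 / (1 − 0.4493) = 44.4 / 0.5507 = 80.63 mg/L.

L₀ ≈ 80.6 mg/L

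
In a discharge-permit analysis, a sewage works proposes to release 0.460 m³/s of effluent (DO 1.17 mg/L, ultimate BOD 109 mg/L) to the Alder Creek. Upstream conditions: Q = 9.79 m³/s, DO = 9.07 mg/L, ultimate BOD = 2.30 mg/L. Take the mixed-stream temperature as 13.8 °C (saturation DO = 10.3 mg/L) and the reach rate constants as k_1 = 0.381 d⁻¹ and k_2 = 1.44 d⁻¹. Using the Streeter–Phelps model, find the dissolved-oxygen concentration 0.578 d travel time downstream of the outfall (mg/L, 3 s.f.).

Mixed DO = (9.79×9.07 + 0.460×1.17)/(9.79+0.460) = 89.33/10.25 = 8.715 mg/L.
Mixed L₀ = (9.79×2.30 + 0.460×109)/(10.25) = 72.66/10.25 = 7.088 mg/L.
Initial deficit D₀ = C_s − DO₀ = 10.3 − 8.715 = 1.585 mg/L.
D(0.578) = [0.381×7.088/(1.44−0.381)](e^(−0.381×0.578) − e^(−1.44×0.578)) + 1.585 e^(−1.44×0.578)
= 2.550 × (0.8023 − 0.4350) + 1.585 × 0.4350 = 1.626 mg/L.
DO = 10.3 − 1.626 = 8.674 mg/L.

DO ≈ 8.67 mg/L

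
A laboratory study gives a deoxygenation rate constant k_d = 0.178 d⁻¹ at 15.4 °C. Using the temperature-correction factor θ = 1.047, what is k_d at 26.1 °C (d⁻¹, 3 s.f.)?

k_d(T₂) = k_d(T₁) · θ^(T₂−T₁) = 0.178 × 1.047^(26.1−15.4)
= 0.178 × 1.047^10.7 = 0.178 × 1.635 = 0.2910 d⁻¹.

k_d ≈ 0.291 d⁻¹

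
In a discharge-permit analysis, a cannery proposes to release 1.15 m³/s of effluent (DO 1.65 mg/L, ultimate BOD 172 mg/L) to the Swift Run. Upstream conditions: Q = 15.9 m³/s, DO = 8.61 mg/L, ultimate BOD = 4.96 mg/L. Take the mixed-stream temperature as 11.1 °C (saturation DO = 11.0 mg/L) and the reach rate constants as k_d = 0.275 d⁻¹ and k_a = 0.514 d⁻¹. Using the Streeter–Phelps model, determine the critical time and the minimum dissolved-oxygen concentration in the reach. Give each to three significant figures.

t_c ≈ 1.92 d; minimum DO ≈ 5.88 mg/L

Mixed DO = (15.9×8.61 + 1.15×1.65)/(15.9+1.15) = 138.8/17.05 = 8.141 mg/L.
Mixed L₀ = (15.9×4.96 + 1.15×172)/(17.05) = 276.7/17.05 = 16.23 mg/L.
Initial deficit D₀ = C_s − DO₀ = 11.0 − 8.141 = 2.859 mg/L.
t_c = (1/0.2390) ln[(0.514/0.275)(1 − 2.859×0.2390/(0.275×16.23))] = 4.184 × ln(1.583) = 1.921 d.
D_c = (0.275/0.514) × 16.23 × e^(−0.275×1.921) = 0.5350 × 16.23 × 0.5896 = 5.118 mg/L.
Minimum DO = 11.0 − 5.118 = 5.882 mg/L.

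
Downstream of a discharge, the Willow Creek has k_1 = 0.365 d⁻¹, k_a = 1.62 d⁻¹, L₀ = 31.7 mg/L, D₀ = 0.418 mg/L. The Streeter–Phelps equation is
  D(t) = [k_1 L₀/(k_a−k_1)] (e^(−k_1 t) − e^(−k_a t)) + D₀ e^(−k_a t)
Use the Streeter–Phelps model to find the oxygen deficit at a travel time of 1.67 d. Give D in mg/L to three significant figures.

k_1 L₀/(k_a−k_1) = 0.365×31.7/(1.62−0.365) = 11.57/1.255 = 9.220 mg/L.
e^(−k_1 t) = e^(−0.365×1.670) = 0.5436; e^(−k_a t) = e^(−1.62×1.670) = 0.06684.
D = 9.220 × (0.5436 − 0.06684) + 0.418 × 0.06684 = 4.395 + 0.02794 = 4.423 mg/L.

D ≈ 4.42 mg/L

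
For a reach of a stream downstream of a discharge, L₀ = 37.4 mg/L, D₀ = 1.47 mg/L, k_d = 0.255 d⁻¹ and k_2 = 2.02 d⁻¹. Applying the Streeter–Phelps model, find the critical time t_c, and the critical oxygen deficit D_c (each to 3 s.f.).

t_c ≈ 0.993 d; D_c ≈ 3.67 mg/L

With k_2/k_d = 7.922 and 1 − D₀(k_2−k_d)/(k_d L₀) = 0.7279,
t_c = ln(7.922 × 0.7279) / (2.02 − 0.255) = ln(5.766) / 1.765 = 1.752/1.765 = 0.9927 d.
D_c = (k_d/k_2) L₀ e^(−k_d t_c) = (0.255/2.02) × 37.4 × e^(−0.255×0.9927) = 0.1262 × 37.4 × 0.7764 = 3.665 mg/L.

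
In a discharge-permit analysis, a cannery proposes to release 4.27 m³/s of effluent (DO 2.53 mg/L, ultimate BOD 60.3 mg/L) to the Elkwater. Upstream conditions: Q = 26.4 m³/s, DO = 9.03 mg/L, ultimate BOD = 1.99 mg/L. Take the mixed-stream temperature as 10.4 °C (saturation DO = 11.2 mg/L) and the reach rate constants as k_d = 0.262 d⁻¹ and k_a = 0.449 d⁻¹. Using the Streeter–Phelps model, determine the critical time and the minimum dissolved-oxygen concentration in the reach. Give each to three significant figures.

t_c ≈ 1.57 d; minimum DO ≈ 7.29 mg/L

Mixed DO = (26.4×9.03 + 4.27×2.53)/(26.4+4.27) = 249.2/30.67 = 8.125 mg/L.
Mixed L₀ = (26.4×1.99 + 4.27×60.3)/(30.67) = 310.0/30.67 = 10.11 mg/L.
Initial deficit D₀ = C_s − DO₀ = 11.2 − 8.125 = 3.075 mg/L.
t_c = (1/0.1870) ln[(0.449/0.262)(1 − 3.075×0.1870/(0.262×10.11))] = 5.348 × ln(1.342) = 1.572 d.
D_c = (0.262/0.449) × 10.11 × e^(−0.262×1.572) = 0.5835 × 10.11 × 0.6625 = 3.907 mg/L.
Minimum DO = 11.2 − 3.907 = 7.293 mg/L.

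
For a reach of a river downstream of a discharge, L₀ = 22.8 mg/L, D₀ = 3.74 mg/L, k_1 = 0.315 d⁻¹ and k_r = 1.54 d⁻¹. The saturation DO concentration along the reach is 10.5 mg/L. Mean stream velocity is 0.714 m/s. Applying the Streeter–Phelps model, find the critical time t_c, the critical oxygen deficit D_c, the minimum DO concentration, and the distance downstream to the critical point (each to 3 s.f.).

t_c ≈ 0.466 d; D_c ≈ 4.03 mg/L; min DO ≈ 6.47 mg/L; x_c ≈ 28.8 km

t_c = [1/(k_r−k_1)] ln[(k_r/k_1)(1 − D₀(k_r−k_1)/(k_1 L₀))]
= [1/(1.54−0.315)] ln[(1.54/0.315)(1 − 3.74×1.225/(0.315×22.8))]
= (1/1.225) ln[4.889 × 0.3621] = 0.8163 × ln(1.770) = 0.8163 × 0.5711 = 0.4662 d.
L(t_c) = L₀ e^(−k_1 t_c) = 22.8 × 0.8634 = 19.69 mg/L, and at the critical point k_r D_c = k_1 L, so D_c = (0.315/1.54) × 19.69 = 4.027 mg/L.
Minimum DO = C_s − D_c = 10.5 − 4.027 = 6.473 mg/L.
x_c = v t_c = 0.714 m/s × 0.4662 d × 86400 s/d = 28760 m ≈ 28.8 km.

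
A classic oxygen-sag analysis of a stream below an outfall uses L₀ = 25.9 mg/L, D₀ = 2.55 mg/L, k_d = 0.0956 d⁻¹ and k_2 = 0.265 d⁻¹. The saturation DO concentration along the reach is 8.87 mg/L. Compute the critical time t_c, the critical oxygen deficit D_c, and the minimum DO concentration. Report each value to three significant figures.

t_c ≈ 4.89 d; D_c ≈ 5.86 mg/L; min DO ≈ 3.01 mg/L

With k_2/k_d = 2.772 and 1 − D₀(k_2−k_d)/(k_d L₀) = 0.8255,
t_c = ln(2.772 × 0.8255) / (0.265 − 0.0956) = ln(2.288) / 0.1694 = 0.8278/0.1694 = 4.887 d.
L(t_c) = L₀ e^(−k_d t_c) = 25.9 × 0.6268 = 16.23 mg/L, and at the critical point k_2 D_c = k_d L, so D_c = (0.0956/0.265) × 16.23 = 5.856 mg/L.
Minimum DO = C_s − D_c = 8.87 − 5.856 = 3.014 mg/L.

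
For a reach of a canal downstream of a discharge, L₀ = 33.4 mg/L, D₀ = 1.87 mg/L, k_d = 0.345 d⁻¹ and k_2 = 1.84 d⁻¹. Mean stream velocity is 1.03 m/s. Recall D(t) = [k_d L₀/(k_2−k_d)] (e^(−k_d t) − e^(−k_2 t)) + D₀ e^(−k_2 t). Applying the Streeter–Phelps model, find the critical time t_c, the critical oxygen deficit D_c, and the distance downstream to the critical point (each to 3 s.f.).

With k_2/k_d = 5.333 and 1 − D₀(k_2−k_d)/(k_d L₀) = 0.7574,
t_c = ln(5.333 × 0.7574) / (1.84 − 0.345) = ln(4.039) / 1.495 = 1.396/1.495 = 0.9338 d.
D_c = (k_d/k_2) L₀ e^(−k_d t_c) = (0.345/1.84) × 33.4 × e^(−0.345×0.9338) = 0.1875 × 33.4 × 0.7246 = 4.538 mg/L.
x_c = v t_c = 1.03 m/s × 0.9338 d × 86400 s/d = 83100 m ≈ 83.1 km.

t_c ≈ 0.934 d; D_c ≈ 4.54 mg/L; x_c ≈ 83.1 km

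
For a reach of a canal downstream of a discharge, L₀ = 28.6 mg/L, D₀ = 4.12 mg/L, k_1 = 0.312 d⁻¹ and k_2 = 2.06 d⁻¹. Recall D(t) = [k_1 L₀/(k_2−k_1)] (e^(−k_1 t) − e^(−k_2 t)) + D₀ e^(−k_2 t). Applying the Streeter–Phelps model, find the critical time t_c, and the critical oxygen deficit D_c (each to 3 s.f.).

t_c = [1/(k_2−k_1)] ln[(k_2/k_1)(1 − D₀(k_2−k_1)/(k_1 L₀))]
= [1/(2.06−0.312)] ln[(2.06/0.312)(1 − 4.12×1.748/(0.312×28.6))]
= (1/1.748) ln[6.603 × 0.1929] = 0.5721 × ln(1.274) = 0.5721 × 0.2420 = 0.1384 d.
L(t_c) = L₀ e^(−k_1 t_c) = 28.6 × 0.9577 = 27.39 mg/L, and at the critical point k_2 D_c = k_1 L, so D_c = (0.312/2.06) × 27.39 = 4.149 mg/L.

t_c ≈ 0.138 d; D_c ≈ 4.15 mg/L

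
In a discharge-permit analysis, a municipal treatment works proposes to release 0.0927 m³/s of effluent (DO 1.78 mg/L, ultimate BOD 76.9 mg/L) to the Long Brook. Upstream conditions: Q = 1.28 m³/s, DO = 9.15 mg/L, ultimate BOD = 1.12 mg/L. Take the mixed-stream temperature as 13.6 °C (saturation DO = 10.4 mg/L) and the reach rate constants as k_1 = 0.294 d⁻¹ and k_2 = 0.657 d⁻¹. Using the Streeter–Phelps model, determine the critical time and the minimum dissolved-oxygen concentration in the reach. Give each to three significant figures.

Mixed DO = (1.28×9.15 + 0.0927×1.78)/(1.28+0.0927) = 11.88/1.373 = 8.652 mg/L.
Mixed L₀ = (1.28×1.12 + 0.0927×76.9)/(1.373) = 8.562/1.373 = 6.238 mg/L.
Initial deficit D₀ = C_s − DO₀ = 10.4 − 8.652 = 1.748 mg/L.
t_c = (1/0.3630) ln[(0.657/0.294)(1 − 1.748×0.3630/(0.294×6.238))] = 2.755 × ln(1.462) = 1.046 d.
D_c = (0.294/0.657) × 6.238 × e^(−0.294×1.046) = 0.4475 × 6.238 × 0.7354 = 2.053 mg/L.
Minimum DO = 10.4 − 2.053 = 8.347 mg/L.

t_c ≈ 1.05 d; minimum DO ≈ 8.35 mg/L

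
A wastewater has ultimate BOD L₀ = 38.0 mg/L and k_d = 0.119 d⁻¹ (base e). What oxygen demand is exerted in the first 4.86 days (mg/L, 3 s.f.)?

y_t = L₀(1 − e^(−k_d t)) = 38.0 × (1 − e^(−0.119×4.86))
= 38.0 × (1 − 0.5608) = 38.0 × 0.4392 = 16.69 mg/L.

y ≈ 16.7 mg/L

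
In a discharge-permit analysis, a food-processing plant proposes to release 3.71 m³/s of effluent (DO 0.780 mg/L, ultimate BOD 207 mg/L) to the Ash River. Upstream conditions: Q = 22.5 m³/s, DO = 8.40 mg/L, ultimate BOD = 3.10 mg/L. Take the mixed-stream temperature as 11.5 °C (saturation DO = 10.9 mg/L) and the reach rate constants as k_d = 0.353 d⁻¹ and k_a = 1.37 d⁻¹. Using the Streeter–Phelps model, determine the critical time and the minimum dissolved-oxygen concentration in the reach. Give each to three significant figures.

Mixed DO = (22.5×8.40 + 3.71×0.780)/(22.5+3.71) = 191.9/26.21 = 7.321 mg/L.
Mixed L₀ = (22.5×3.10 + 3.71×207)/(26.21) = 837.7/26.21 = 31.96 mg/L.
Initial deficit D₀ = C_s − DO₀ = 10.9 − 7.321 = 3.579 mg/L.
t_c = (1/1.017) ln[(1.37/0.353)(1 − 3.579×1.017/(0.353×31.96))] = 0.9833 × ln(2.629) = 0.9505 d.
D_c = (0.353/1.37) × 31.96 × e^(−0.353×0.9505) = 0.2577 × 31.96 × 0.7150 = 5.888 mg/L.
Minimum DO = 10.9 − 5.888 = 5.012 mg/L.

t_c ≈ 0.950 d; minimum DO ≈ 5.01 mg/L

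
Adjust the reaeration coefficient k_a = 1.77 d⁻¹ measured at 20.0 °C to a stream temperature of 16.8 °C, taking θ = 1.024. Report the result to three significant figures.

k_a ≈ 1.64 d⁻¹

k_a(T₂) = k_a(T₁) · θ^(T₂−T₁) = 1.77 × 1.024^(16.8−20.0)
= 1.77 × 1.024^-3.20 = 1.77 × 0.9269 = 1.641 d⁻¹.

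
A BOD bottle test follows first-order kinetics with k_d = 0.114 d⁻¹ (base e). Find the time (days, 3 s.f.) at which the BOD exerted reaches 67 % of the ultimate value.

y/L₀ = 1 − e^(−k_d t) = 0.67 ⇒ e^(−k_d t) = 0.330
t = −ln(0.330) / 0.114 = 1.109 / 0.114 = 9.725 d.

t ≈ 9.73 d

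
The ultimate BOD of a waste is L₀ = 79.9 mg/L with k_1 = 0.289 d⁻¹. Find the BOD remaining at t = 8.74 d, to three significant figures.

L ≈ 6.39 mg/L

L_t = L₀ e^(−k_1 t) = 79.9 × e^(−0.289×8.74) = 79.9 × 0.07999 = 6.391 mg/L.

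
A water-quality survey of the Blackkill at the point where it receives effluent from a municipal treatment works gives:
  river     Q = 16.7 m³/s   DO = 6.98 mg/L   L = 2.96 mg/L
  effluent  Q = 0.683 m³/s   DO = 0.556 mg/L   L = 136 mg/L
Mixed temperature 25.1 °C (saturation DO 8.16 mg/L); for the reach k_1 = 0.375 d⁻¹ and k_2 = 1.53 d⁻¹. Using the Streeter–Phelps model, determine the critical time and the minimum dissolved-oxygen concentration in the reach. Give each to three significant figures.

Mixed DO = (16.7×6.98 + 0.683×0.556)/(16.7+0.683) = 116.9/17.38 = 6.728 mg/L.
Mixed L₀ = (16.7×2.96 + 0.683×136)/(17.38) = 142.3/17.38 = 8.187 mg/L.
Initial deficit D₀ = C_s − DO₀ = 8.16 − 6.728 = 1.432 mg/L.
t_c = (1/1.155) ln[(1.53/0.375)(1 − 1.432×1.155/(0.375×8.187))] = 0.8658 × ln(1.881) = 0.5472 d.
D_c = (0.375/1.53) × 8.187 × e^(−0.375×0.5472) = 0.2451 × 8.187 × 0.8145 = 1.634 mg/L.
Minimum DO = 8.16 − 1.634 = 6.526 mg/L.

t_c ≈ 0.547 d; minimum DO ≈ 6.53 mg/L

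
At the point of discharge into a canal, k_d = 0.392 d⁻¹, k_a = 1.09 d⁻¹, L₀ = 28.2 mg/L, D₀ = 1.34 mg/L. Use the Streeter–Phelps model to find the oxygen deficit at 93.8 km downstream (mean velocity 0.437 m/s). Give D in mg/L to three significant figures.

Travel time t = x/v = 93.8 km / (0.437 m/s) = 93800 m / 0.437 m/s = 214600 s = 2.484 d.
k_d L₀/(k_a−k_d) = 0.392×28.2/(1.09−0.392) = 11.05/0.6980 = 15.84 mg/L.
e^(−k_d t) = e^(−0.392×2.484) = 0.3776; e^(−k_a t) = e^(−1.09×2.484) = 0.06668.
D = 15.84 × (0.3776 − 0.06668) + 1.34 × 0.06668 = 4.925 + 0.08935 = 5.014 mg/L.

D ≈ 5.01 mg/L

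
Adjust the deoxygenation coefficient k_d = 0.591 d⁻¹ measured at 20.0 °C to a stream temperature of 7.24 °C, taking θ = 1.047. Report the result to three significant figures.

k_d(T₂) = k_d(T₁) · θ^(T₂−T₁) = 0.591 × 1.047^(7.24−20.0)
= 0.591 × 1.047^-12.8 = 0.591 × 0.5565 = 0.3289 d⁻¹.

k_d ≈ 0.329 d⁻¹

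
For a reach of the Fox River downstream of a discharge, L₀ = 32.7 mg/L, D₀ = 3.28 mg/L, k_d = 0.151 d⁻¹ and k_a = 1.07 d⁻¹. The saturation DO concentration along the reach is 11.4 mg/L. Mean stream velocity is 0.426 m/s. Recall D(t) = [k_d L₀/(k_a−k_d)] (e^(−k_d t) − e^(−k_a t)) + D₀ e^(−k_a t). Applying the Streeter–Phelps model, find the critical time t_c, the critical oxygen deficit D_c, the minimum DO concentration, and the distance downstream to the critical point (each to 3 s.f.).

t_c ≈ 1.10 d; D_c ≈ 3.91 mg/L; min DO ≈ 7.49 mg/L; x_c ≈ 40.7 km

At the critical point dD/dt = 0, so k_d L₀ e^(−k_d t) = k_a D. Substituting D(t) from the Streeter–Phelps equation and solving for t gives
t_c = ln[(k_a/k_d)(1 − D₀(k_a−k_d)/(k_d L₀))] / (k_a−k_d).
Here k_a−k_d = 0.9190 d⁻¹ and 1 − D₀(k_a−k_d)/(k_d L₀) = 1 − 3.28×0.9190/(0.151×32.7) = 0.3895, so
t_c = ln(7.086 × 0.3895) / 0.9190 = 1.015 / 0.9190 = 1.105 d.
D_c = (k_d/k_a) L₀ e^(−k_d t_c) = (0.151/1.07) × 32.7 × e^(−0.151×1.105) = 0.1411 × 32.7 × 0.8463 = 3.906 mg/L.
Minimum DO = C_s − D_c = 11.4 − 3.906 = 7.494 mg/L.
x_c = v t_c = 0.426 m/s × 1.105 d × 86400 s/d = 40660 m ≈ 40.7 km.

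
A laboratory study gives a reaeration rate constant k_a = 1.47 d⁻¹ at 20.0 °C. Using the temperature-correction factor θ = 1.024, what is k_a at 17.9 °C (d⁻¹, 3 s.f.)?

k_a(T₂) = k_a(T₁) · θ^(T₂−T₁) = 1.47 × 1.024^(17.9−20.0)
= 1.47 × 1.024^-2.10 = 1.47 × 0.9514 = 1.399 d⁻¹.

k_a ≈ 1.40 d⁻¹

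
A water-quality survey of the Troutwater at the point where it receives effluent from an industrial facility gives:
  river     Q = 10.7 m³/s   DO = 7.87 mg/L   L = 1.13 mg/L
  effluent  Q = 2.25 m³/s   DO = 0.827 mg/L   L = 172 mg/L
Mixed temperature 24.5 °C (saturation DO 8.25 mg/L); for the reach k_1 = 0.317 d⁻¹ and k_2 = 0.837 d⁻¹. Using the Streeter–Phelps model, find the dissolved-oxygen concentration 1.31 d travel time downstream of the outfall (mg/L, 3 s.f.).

Mixed DO = (10.7×7.87 + 2.25×0.827)/(10.7+2.25) = 86.07/12.95 = 6.646 mg/L.
Mixed L₀ = (10.7×1.13 + 2.25×172)/(12.95) = 399.1/12.95 = 30.82 mg/L.
Initial deficit D₀ = C_s − DO₀ = 8.25 − 6.646 = 1.604 mg/L.
D(1.31) = [0.317×30.82/(0.837−0.317)](e^(−0.317×1.31) − e^(−0.837×1.31)) + 1.604 e^(−0.837×1.31)
= 18.79 × (0.6602 − 0.3340) + 1.604 × 0.3340 = 6.662 mg/L.
DO = 8.25 − 6.662 = 1.588 mg/L.

DO ≈ 1.59 mg/L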